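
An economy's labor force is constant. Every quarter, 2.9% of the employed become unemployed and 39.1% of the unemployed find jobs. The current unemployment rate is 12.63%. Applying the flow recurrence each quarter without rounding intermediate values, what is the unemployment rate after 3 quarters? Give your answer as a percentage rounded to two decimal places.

With a fixed labor force, u_{t+1} = u_t + s·(1−u_t) − f·u_t = u_t·(1−s−f) + s.
Here 1−s−f = 0.580 and s = 0.029.
u_1 = 0.126300 × 0.580 + 0.029 = 0.102254.
u_2 = 0.102254 × 0.580 + 0.029 = 0.088307.
u_3 = 0.088307 × 0.580 + 0.029 = 0.080218.

Unemployment rate after three quarters ≈ 8.02%.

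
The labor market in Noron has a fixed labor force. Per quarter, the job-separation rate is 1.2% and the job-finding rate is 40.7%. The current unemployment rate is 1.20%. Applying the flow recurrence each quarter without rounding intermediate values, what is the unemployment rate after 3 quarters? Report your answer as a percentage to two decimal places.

With a fixed labor force, u_{t+1} = u_t + s·(1−u_t) − f·u_t = u_t·(1−s−f) + s.
Here 1−s−f = 0.581 and s = 0.012.
u_1 = 0.012000 × 0.581 + 0.012 = 0.018972.
u_2 = 0.018972 × 0.581 + 0.012 = 0.023023.
u_3 = 0.023023 × 0.581 + 0.012 = 0.025376.

Unemployment rate after three quarters ≈ 2.54%.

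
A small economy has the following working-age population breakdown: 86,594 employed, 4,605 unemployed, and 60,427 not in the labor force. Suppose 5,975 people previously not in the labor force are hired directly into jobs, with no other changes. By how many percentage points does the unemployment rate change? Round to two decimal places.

The unemployment rate changes by −0.31 percentage points.

Initially, labor force = 86,594 + 4,605 = 91,199, so u = 4,605/91,199 = 5.05%.
After the change, employed and labor force both rise by 5,975; unemployed unchanged → E = 92,569, U = 4,605, labor force = 97,174.
New unemployment rate = 4,605 / 97,174 = 4.74%.
Change = 4.74% − 5.05% = −0.31 percentage points.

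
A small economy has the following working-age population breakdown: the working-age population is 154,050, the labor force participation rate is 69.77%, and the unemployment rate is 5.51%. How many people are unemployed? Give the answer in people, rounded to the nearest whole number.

Labor force = 0.6977 × 154,050 = 107,481.
Unemployed = 0.0551 × 107,481 ≈ 5,922.

About 5,922 are unemployed.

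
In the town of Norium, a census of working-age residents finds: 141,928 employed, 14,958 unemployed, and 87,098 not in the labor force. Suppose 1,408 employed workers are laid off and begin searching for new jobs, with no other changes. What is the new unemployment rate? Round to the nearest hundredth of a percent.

Initially, labor force = 141,928 + 14,958 = 156,886, so u = 14,958/156,886 = 9.53%.
After the change, employed falls and unemployed rises by 1,408; labor force unchanged → E = 140,520, U = 16,366, labor force = 156,886.
New unemployment rate = 16,366 / 156,886 = 10.43%.

New unemployment rate ≈ 10.43%.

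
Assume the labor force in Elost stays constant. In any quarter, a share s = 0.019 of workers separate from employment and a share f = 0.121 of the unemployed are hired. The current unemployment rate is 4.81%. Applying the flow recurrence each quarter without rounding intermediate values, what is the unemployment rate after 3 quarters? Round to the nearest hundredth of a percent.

Unemployment rate after three quarters ≈ 8.00%.

With a fixed labor force, u_{t+1} = u_t + s·(1−u_t) − f·u_t = u_t·(1−s−f) + s.
Here 1−s−f = 0.860 and s = 0.019.
u_1 = 0.048100 × 0.860 + 0.019 = 0.060366.
u_2 = 0.060366 × 0.860 + 0.019 = 0.070915.
u_3 = 0.070915 × 0.860 + 0.019 = 0.079987.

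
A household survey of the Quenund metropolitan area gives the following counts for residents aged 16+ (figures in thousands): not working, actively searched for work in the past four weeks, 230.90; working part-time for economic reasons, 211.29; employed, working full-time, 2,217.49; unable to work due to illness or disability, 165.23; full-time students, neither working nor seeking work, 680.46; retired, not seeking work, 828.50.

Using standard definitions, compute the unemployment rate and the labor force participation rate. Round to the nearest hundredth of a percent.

Unemployment rate ≈ 8.68%; labor force participation rate ≈ 61.37%.

Employed = 211.29 + 2,217.49 = 2,428.78 thousand (anyone who worked, including part-time for economic reasons, counts as employed).
Unemployed = 230.90 thousand.
Labor force = 2,428.78 + 230.90 = 2,659.68 thousand.
Not in labor force = 165.23 + 680.46 + 828.50 = 1,674.19 thousand (those not working and not actively searching are outside the labor force).
Civilian working-age population = 2,659.68 + 1,674.19 = 4,333.87 thousand.
Unemployment rate = 230.90 / 2,659.68 = 8.68%.
Labor force participation rate = 2,659.68 / 4,333.87 = 61.37%.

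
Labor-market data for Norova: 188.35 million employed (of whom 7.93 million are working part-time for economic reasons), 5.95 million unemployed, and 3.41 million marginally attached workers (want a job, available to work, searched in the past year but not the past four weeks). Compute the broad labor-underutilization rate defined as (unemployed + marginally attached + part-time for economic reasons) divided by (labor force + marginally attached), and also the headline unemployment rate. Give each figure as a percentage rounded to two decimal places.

Labor force = 188.35 + 5.95 = 194.30 million.
Numerator = 5.95 + 3.41 + 7.93 = 17.29 million.
Denominator = 194.30 + 3.41 = 197.71 million.
Broad rate = 17.29 / 197.71 = 8.75%.
Headline unemployment rate = 5.95 / 194.30 = 3.06%.

Broad underutilization rate ≈ 8.75%; headline unemployment rate ≈ 3.06%.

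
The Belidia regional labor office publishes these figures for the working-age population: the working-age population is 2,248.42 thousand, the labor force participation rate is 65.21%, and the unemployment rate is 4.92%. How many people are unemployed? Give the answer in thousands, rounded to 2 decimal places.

Labor force = 0.6521 × 2,248.42 = 1,466.19 thousand.
Unemployed = 0.0492 × 1,466.19 ≈ 72.14 thousand.

About 72.14 thousand are unemployed.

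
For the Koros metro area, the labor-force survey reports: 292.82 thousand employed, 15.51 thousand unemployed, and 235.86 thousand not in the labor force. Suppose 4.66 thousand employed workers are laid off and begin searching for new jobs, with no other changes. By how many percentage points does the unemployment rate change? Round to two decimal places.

The unemployment rate changes by +1.51 percentage points.

Initially, labor force = 292.82 + 15.51 = 308.33 thousand, so u = 15.51/308.33 = 5.03%.
After the change, employed falls and unemployed rises by 4.66; labor force unchanged → E = 288.16, U = 20.17, labor force = 308.33 thousand.
New unemployment rate = 20.17 / 308.33 = 6.54%.
Change = 6.54% − 5.03% = +1.51 percentage points.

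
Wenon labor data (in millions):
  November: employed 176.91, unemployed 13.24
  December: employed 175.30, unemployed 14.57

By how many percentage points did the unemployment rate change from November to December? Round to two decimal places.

The unemployment rate changed by +0.71 percentage points.

November: labor force = 176.91 + 13.24 = 190.15; u = 13.24/190.15 = 6.96%.
December: labor force = 175.30 + 14.57 = 189.87; u = 14.57/189.87 = 7.67%.
Change = 7.67% − 6.96% = +0.71 pp.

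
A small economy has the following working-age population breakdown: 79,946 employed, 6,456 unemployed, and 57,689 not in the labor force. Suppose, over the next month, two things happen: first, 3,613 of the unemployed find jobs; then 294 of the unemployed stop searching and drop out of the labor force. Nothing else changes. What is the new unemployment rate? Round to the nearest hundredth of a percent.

Initially, labor force = 79,946 + 6,456 = 86,402, so u = 6,456/86,402 = 7.47%.
After the first change, unemployed falls and employed rises by 3,613; labor force unchanged → E = 83,559, U = 2,843, labor force = 86,402.
After the second change, unemployed and labor force both fall by 294 → E = 83,559, U = 2,549, labor force = 86,108.
New unemployment rate = 2,549 / 86,108 = 2.96%.

New unemployment rate ≈ 2.96%.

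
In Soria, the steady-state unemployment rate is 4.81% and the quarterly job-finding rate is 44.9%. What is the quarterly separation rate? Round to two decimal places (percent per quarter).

From u* = s/(s+f): s = u·f/(1−u).
s = 0.0481 × 44.9 / (1 − 0.0481) = 2.1597 / 0.9519 ≈ 2.27% per quarter.

Separation rate ≈ 2.27% per quarter.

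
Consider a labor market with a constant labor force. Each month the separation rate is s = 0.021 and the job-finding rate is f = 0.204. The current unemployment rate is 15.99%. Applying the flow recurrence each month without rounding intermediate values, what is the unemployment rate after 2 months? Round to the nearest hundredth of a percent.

With a fixed labor force, u_{t+1} = u_t + s·(1−u_t) − f·u_t = u_t·(1−s−f) + s.
Here 1−s−f = 0.775 and s = 0.021.
u_1 = 0.159900 × 0.775 + 0.021 = 0.144922.
u_2 = 0.144922 × 0.775 + 0.021 = 0.133315.

Unemployment rate after two months ≈ 13.33%.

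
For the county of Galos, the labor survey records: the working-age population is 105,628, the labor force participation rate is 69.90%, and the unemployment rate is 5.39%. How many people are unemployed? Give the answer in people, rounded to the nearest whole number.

About 3,980 are unemployed.

Labor force = 0.6990 × 105,628 = 73,834.
Unemployed = 0.0539 × 73,834 ≈ 3,980.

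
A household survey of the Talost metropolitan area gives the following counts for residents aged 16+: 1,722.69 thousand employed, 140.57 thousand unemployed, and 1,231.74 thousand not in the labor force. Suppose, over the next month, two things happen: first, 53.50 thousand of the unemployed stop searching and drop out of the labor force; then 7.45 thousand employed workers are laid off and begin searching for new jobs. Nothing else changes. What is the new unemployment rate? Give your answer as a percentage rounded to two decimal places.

Initially, labor force = 1,722.69 + 140.57 = 1,863.26 thousand, so u = 140.57/1,863.26 = 7.54%.
After the first change, unemployed and labor force both fall by 53.50 → E = 1,722.69, U = 87.07, labor force = 1,809.76 thousand.
After the second change, employed falls and unemployed rises by 7.45; labor force unchanged → E = 1,715.24, U = 94.52, labor force = 1,809.76 thousand.
New unemployment rate = 94.52 / 1,809.76 = 5.22%.

New unemployment rate ≈ 5.22%.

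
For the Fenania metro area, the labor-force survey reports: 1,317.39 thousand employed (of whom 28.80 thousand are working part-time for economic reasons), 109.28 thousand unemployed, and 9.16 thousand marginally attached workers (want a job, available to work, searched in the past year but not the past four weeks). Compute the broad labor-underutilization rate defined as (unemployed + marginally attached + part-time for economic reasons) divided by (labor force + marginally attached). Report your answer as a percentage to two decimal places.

Broad underutilization rate ≈ 10.25%.

Labor force = 1,317.39 + 109.28 = 1,426.67 thousand.
Numerator = 109.28 + 9.16 + 28.80 = 147.24 thousand.
Denominator = 1,426.67 + 9.16 = 1,435.83 thousand.
Broad rate = 147.24 / 1,435.83 = 10.25%.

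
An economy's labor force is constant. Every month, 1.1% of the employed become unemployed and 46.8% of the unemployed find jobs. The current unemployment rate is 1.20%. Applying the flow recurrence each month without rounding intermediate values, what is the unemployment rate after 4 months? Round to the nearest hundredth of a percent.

Unemployment rate after four months ≈ 2.22%.

With a fixed labor force, u_{t+1} = u_t + s·(1−u_t) − f·u_t = u_t·(1−s−f) + s.
Here 1−s−f = 0.521 and s = 0.011.
u_1 = 0.012000 × 0.521 + 0.011 = 0.017252.
u_2 = 0.017252 × 0.521 + 0.011 = 0.019988.
u_3 = 0.019988 × 0.521 + 0.011 = 0.021414.
u_4 = 0.021414 × 0.521 + 0.011 = 0.022157.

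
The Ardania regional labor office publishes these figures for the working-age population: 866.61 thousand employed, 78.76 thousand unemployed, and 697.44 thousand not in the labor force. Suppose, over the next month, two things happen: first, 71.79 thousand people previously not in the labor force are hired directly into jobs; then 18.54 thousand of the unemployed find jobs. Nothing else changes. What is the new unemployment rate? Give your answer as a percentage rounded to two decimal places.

New unemployment rate ≈ 5.92%.

Initially, labor force = 866.61 + 78.76 = 945.37 thousand, so u = 78.76/945.37 = 8.33%.
After the first change, employed and labor force both rise by 71.79; unemployed unchanged → E = 938.40, U = 78.76, labor force = 1,017.16 thousand.
After the second change, unemployed falls and employed rises by 18.54; labor force unchanged → E = 956.94, U = 60.22, labor force = 1,017.16 thousand.
New unemployment rate = 60.22 / 1,017.16 = 5.92%.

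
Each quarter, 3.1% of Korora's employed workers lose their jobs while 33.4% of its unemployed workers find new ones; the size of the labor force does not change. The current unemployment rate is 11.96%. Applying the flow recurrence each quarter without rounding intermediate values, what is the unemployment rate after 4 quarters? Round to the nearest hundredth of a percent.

Unemployment rate after four quarters ≈ 9.06%.

With a fixed labor force, u_{t+1} = u_t + s·(1−u_t) − f·u_t = u_t·(1−s−f) + s.
Here 1−s−f = 0.635 and s = 0.031.
u_1 = 0.119600 × 0.635 + 0.031 = 0.106946.
u_2 = 0.106946 × 0.635 + 0.031 = 0.098911.
u_3 = 0.098911 × 0.635 + 0.031 = 0.093808.
u_4 = 0.093808 × 0.635 + 0.031 = 0.090568.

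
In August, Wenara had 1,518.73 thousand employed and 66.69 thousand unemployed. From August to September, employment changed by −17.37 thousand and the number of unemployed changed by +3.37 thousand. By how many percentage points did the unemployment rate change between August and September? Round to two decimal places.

August: labor force = 1,518.73 + 66.69 = 1,585.42; u = 66.69/1,585.42 = 4.21%.
September: labor force = 1,501.36 + 70.06 = 1,571.42; u = 70.06/1,571.42 = 4.46%.
Change = 4.46% − 4.21% = +0.25 pp.

The unemployment rate changed by +0.25 percentage points.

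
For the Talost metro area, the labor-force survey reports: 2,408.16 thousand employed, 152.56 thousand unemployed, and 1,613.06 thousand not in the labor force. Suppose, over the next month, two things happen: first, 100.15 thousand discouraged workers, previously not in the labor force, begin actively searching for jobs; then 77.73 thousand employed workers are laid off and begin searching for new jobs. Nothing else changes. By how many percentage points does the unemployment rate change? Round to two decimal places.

The unemployment rate changes by +6.46 percentage points.

Initially, labor force = 2,408.16 + 152.56 = 2,560.72 thousand, so u = 152.56/2,560.72 = 5.96%.
After the first change, unemployed and labor force both rise by 100.15 → E = 2,408.16, U = 252.71, labor force = 2,660.87 thousand.
After the second change, employed falls and unemployed rises by 77.73; labor force unchanged → E = 2,330.43, U = 330.44, labor force = 2,660.87 thousand.
New unemployment rate = 330.44 / 2,660.87 = 12.42%.
Change = 12.42% − 5.96% = +6.46 percentage points.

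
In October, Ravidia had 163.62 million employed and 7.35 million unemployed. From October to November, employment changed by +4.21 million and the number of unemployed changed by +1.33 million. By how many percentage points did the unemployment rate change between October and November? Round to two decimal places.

October: labor force = 163.62 + 7.35 = 170.97; u = 7.35/170.97 = 4.30%.
November: labor force = 167.83 + 8.68 = 176.51; u = 8.68/176.51 = 4.92%.
Change = 4.92% − 4.30% = +0.62 pp.

The unemployment rate changed by +0.62 percentage points.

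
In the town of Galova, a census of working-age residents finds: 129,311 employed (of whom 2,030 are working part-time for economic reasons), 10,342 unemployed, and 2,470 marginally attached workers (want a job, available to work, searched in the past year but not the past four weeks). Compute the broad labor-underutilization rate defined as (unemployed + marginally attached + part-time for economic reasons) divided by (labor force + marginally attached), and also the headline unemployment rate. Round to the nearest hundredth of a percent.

Broad underutilization rate ≈ 10.44%; headline unemployment rate ≈ 7.41%.

Labor force = 129,311 + 10,342 = 139,653.
Numerator = 10,342 + 2,470 + 2,030 = 14,842.
Denominator = 139,653 + 2,470 = 142,123.
Broad rate = 14,842 / 142,123 = 10.44%.
Headline unemployment rate = 10,342 / 139,653 = 7.41%.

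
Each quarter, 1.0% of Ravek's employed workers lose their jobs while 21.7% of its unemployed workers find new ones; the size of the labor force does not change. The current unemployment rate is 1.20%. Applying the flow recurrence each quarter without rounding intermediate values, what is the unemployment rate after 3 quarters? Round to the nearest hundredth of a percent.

Unemployment rate after three quarters ≈ 2.92%.

With a fixed labor force, u_{t+1} = u_t + s·(1−u_t) − f·u_t = u_t·(1−s−f) + s.
Here 1−s−f = 0.773 and s = 0.010.
u_1 = 0.012000 × 0.773 + 0.010 = 0.019276.
u_2 = 0.019276 × 0.773 + 0.010 = 0.024900.
u_3 = 0.024900 × 0.773 + 0.010 = 0.029248.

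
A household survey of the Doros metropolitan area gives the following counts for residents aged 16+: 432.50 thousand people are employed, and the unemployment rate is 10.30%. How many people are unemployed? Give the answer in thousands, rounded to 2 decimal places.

About 49.66 thousand are unemployed.

Let U be the number unemployed. The labor force is E + U, and U/(E+U) = 0.1030.
So U = 0.1030 × 432.50 / (1 − 0.1030) = 44.5475 / 0.8970 ≈ 49.66 thousand.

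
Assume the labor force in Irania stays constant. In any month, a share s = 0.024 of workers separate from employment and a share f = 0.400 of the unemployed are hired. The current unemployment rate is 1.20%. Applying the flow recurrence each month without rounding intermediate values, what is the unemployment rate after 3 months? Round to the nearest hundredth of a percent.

With a fixed labor force, u_{t+1} = u_t + s·(1−u_t) − f·u_t = u_t·(1−s−f) + s.
Here 1−s−f = 0.576 and s = 0.024.
u_1 = 0.012000 × 0.576 + 0.024 = 0.030912.
u_2 = 0.030912 × 0.576 + 0.024 = 0.041805.
u_3 = 0.041805 × 0.576 + 0.024 = 0.048080.

Unemployment rate after three months ≈ 4.81%.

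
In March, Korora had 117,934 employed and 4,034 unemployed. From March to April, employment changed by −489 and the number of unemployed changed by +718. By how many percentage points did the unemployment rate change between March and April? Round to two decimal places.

The unemployment rate changed by +0.58 percentage points.

March: labor force = 117,934 + 4,034 = 121,968; u = 4,034/121,968 = 3.31%.
April: labor force = 117,445 + 4,752 = 122,197; u = 4,752/122,197 = 3.89%.
Change = 3.89% − 3.31% = +0.58 pp.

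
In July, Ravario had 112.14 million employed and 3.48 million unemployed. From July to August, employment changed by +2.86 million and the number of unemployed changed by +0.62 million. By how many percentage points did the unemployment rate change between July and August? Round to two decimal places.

The unemployment rate changed by +0.43 percentage points.

July: labor force = 112.14 + 3.48 = 115.62; u = 3.48/115.62 = 3.01%.
August: labor force = 115.00 + 4.10 = 119.10; u = 4.10/119.10 = 3.44%.
Change = 3.44% − 3.01% = +0.43 pp.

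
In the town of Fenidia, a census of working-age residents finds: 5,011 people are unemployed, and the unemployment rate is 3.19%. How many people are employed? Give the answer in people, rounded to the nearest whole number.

About 152,074 are employed.

Labor force = U / u = 5,011 / 0.0319 ≈ 157,085.
Employed = labor force − unemployed = 157,085 − 5,011 = 152,074.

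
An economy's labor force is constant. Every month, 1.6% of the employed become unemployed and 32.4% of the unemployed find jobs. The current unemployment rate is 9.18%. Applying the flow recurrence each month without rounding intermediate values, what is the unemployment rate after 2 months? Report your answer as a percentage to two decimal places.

With a fixed labor force, u_{t+1} = u_t + s·(1−u_t) − f·u_t = u_t·(1−s−f) + s.
Here 1−s−f = 0.660 and s = 0.016.
u_1 = 0.091800 × 0.660 + 0.016 = 0.076588.
u_2 = 0.076588 × 0.660 + 0.016 = 0.066548.

Unemployment rate after two months ≈ 6.65%.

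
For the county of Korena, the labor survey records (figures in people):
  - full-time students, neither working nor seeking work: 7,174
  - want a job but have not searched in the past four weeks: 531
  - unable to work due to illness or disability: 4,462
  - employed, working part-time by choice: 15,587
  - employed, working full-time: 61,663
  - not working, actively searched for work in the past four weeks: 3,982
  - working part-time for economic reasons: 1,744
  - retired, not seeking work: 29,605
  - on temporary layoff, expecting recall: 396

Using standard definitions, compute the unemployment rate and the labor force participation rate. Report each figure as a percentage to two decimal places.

Employed = 15,587 + 61,663 + 1,744 = 78,994 (anyone who worked, including part-time for economic reasons, counts as employed).
Unemployed = 3,982 + 396 = 4,378 (jobless and actively searching, or on temporary layoff).
Labor force = 78,994 + 4,378 = 83,372.
Not in labor force = 7,174 + 531 + 4,462 + 29,605 = 41,772 (those not working and not actively searching are outside the labor force — including those who want a job but have given up searching).
Civilian working-age population = 83,372 + 41,772 = 125,144.
Unemployment rate = 4,378 / 83,372 = 5.25%.
Labor force participation rate = 83,372 / 125,144 = 66.62%.

Unemployment rate ≈ 5.25%; labor force participation rate ≈ 66.62%.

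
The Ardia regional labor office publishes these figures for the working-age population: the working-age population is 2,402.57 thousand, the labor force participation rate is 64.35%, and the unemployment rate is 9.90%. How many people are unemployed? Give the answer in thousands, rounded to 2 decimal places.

About 153.06 thousand are unemployed.

Labor force = 0.6435 × 2,402.57 = 1,546.05 thousand.
Unemployed = 0.0990 × 1,546.05 ≈ 153.06 thousand.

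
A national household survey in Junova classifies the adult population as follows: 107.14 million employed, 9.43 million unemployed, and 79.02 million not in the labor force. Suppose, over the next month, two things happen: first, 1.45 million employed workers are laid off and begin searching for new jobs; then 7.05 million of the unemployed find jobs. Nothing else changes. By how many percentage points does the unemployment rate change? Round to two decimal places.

The unemployment rate changes by −4.80 percentage points.

Initially, labor force = 107.14 + 9.43 = 116.57 million, so u = 9.43/116.57 = 8.09%.
After the first change, employed falls and unemployed rises by 1.45; labor force unchanged → E = 105.69, U = 10.88, labor force = 116.57 million.
After the second change, unemployed falls and employed rises by 7.05; labor force unchanged → E = 112.74, U = 3.83, labor force = 116.57 million.
New unemployment rate = 3.83 / 116.57 = 3.29%.
Change = 3.29% − 8.09% = −4.80 percentage points.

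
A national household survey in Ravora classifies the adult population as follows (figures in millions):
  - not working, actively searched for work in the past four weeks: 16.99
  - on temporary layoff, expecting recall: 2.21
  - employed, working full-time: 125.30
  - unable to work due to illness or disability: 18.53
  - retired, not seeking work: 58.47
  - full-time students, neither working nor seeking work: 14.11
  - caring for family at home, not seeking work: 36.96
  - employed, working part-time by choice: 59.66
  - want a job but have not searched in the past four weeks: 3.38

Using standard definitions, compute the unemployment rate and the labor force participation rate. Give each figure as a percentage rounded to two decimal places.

Unemployment rate ≈ 9.40%; labor force participation rate ≈ 60.83%.

Employed = 125.30 + 59.66 = 184.96 million.
Unemployed = 16.99 + 2.21 = 19.20 million (jobless and actively searching, or on temporary layoff).
Labor force = 184.96 + 19.20 = 204.16 million.
Not in labor force = 18.53 + 58.47 + 14.11 + 36.96 + 3.38 = 131.45 million (those not working and not actively searching are outside the labor force — including those who want a job but have given up searching).
Civilian working-age population = 204.16 + 131.45 = 335.61 million.
Unemployment rate = 19.20 / 204.16 = 9.40%.
Labor force participation rate = 204.16 / 335.61 = 60.83%.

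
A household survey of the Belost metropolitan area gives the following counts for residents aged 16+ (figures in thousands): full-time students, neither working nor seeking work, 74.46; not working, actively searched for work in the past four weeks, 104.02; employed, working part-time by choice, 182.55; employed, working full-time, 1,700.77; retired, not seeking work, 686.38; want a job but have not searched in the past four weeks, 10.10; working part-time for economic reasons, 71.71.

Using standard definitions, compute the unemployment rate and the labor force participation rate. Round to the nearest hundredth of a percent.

Employed = 182.55 + 1,700.77 + 71.71 = 1,955.03 thousand (anyone who worked, including part-time for economic reasons, counts as employed).
Unemployed = 104.02 thousand.
Labor force = 1,955.03 + 104.02 = 2,059.05 thousand.
Not in labor force = 74.46 + 686.38 + 10.10 = 770.94 thousand (those not working and not actively searching are outside the labor force — including those who want a job but have given up searching).
Civilian working-age population = 2,059.05 + 770.94 = 2,829.99 thousand.
Unemployment rate = 104.02 / 2,059.05 = 5.05%.
Labor force participation rate = 2,059.05 / 2,829.99 = 72.76%.

Unemployment rate ≈ 5.05%; labor force participation rate ≈ 72.76%.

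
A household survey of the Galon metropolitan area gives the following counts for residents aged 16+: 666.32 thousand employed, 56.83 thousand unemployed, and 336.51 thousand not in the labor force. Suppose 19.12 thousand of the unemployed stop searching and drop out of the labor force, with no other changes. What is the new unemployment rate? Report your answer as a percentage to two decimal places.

New unemployment rate ≈ 5.36%.

Initially, labor force = 666.32 + 56.83 = 723.15 thousand, so u = 56.83/723.15 = 7.86%.
After the change, unemployed and labor force both fall by 19.12 → E = 666.32, U = 37.71, labor force = 704.03 thousand.
New unemployment rate = 37.71 / 704.03 = 5.36%.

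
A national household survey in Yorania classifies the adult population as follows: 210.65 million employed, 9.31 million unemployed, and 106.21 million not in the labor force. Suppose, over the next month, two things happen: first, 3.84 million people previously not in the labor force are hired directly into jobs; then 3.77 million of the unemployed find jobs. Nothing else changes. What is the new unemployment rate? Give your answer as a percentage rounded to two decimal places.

Initially, labor force = 210.65 + 9.31 = 219.96 million, so u = 9.31/219.96 = 4.23%.
After the first change, employed and labor force both rise by 3.84; unemployed unchanged → E = 214.49, U = 9.31, labor force = 223.80 million.
After the second change, unemployed falls and employed rises by 3.77; labor force unchanged → E = 218.26, U = 5.54, labor force = 223.80 million.
New unemployment rate = 5.54 / 223.80 = 2.48%.

New unemployment rate ≈ 2.48%.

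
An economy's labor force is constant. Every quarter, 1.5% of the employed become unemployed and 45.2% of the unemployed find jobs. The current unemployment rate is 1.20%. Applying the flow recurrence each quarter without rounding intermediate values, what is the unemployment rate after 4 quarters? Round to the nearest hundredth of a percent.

With a fixed labor force, u_{t+1} = u_t + s·(1−u_t) − f·u_t = u_t·(1−s−f) + s.
Here 1−s−f = 0.533 and s = 0.015.
u_1 = 0.012000 × 0.533 + 0.015 = 0.021396.
u_2 = 0.021396 × 0.533 + 0.015 = 0.026404.
u_3 = 0.026404 × 0.533 + 0.015 = 0.029073.
u_4 = 0.029073 × 0.533 + 0.015 = 0.030496.

Unemployment rate after four quarters ≈ 3.05%.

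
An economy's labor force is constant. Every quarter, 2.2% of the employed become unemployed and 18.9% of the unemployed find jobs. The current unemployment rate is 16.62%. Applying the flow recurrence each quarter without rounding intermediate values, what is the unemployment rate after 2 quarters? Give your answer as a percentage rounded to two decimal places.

With a fixed labor force, u_{t+1} = u_t + s·(1−u_t) − f·u_t = u_t·(1−s−f) + s.
Here 1−s−f = 0.789 and s = 0.022.
u_1 = 0.166200 × 0.789 + 0.022 = 0.153132.
u_2 = 0.153132 × 0.789 + 0.022 = 0.142821.

Unemployment rate after two quarters ≈ 14.28%.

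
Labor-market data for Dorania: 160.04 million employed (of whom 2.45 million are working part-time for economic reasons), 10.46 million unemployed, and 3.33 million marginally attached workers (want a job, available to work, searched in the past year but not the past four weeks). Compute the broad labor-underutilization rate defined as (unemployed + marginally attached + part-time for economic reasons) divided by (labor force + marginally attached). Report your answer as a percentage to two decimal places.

Broad underutilization rate ≈ 9.34%.

Labor force = 160.04 + 10.46 = 170.50 million.
Numerator = 10.46 + 3.33 + 2.45 = 16.24 million.
Denominator = 170.50 + 3.33 = 173.83 million.
Broad rate = 16.24 / 173.83 = 9.34%.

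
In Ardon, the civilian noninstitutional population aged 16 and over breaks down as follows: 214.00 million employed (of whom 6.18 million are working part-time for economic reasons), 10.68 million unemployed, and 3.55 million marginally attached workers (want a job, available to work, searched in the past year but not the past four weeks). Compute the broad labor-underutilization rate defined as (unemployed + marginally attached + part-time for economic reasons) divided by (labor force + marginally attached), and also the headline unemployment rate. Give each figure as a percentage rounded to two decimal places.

Broad underutilization rate ≈ 8.94%; headline unemployment rate ≈ 4.75%.

Labor force = 214.00 + 10.68 = 224.68 million.
Numerator = 10.68 + 3.55 + 6.18 = 20.41 million.
Denominator = 224.68 + 3.55 = 228.23 million.
Broad rate = 20.41 / 228.23 = 8.94%.
Headline unemployment rate = 10.68 / 224.68 = 4.75%.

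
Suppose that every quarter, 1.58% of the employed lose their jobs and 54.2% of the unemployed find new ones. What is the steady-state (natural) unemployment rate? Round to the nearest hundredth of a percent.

At steady state the flows balance: s·E = f·U, so U/(E+U) = s/(s+f).
u* = 1.58 / (1.58 + 54.2) = 1.58 / 55.78 = 2.83%.

Steady-state unemployment rate ≈ 2.83%.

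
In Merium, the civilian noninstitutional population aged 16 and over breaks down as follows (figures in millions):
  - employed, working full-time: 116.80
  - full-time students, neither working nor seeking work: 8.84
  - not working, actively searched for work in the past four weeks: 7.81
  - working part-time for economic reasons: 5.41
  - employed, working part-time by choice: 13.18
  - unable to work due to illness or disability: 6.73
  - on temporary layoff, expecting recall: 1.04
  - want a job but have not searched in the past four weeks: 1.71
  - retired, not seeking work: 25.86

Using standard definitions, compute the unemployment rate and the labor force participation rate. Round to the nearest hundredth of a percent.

Unemployment rate ≈ 6.14%; labor force participation rate ≈ 76.98%.

Employed = 116.80 + 5.41 + 13.18 = 135.39 million (anyone who worked, including part-time for economic reasons, counts as employed).
Unemployed = 7.81 + 1.04 = 8.85 million (jobless and actively searching, or on temporary layoff).
Labor force = 135.39 + 8.85 = 144.24 million.
Not in labor force = 8.84 + 6.73 + 1.71 + 25.86 = 43.14 million (those not working and not actively searching are outside the labor force — including those who want a job but have given up searching).
Civilian working-age population = 144.24 + 43.14 = 187.38 million.
Unemployment rate = 8.85 / 144.24 = 6.14%.
Labor force participation rate = 144.24 / 187.38 = 76.98%.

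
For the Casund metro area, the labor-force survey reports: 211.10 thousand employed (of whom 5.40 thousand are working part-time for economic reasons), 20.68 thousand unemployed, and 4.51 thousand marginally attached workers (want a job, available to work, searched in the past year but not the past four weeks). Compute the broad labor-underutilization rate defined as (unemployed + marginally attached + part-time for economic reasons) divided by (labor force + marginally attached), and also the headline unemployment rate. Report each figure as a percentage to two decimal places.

Labor force = 211.10 + 20.68 = 231.78 thousand.
Numerator = 20.68 + 4.51 + 5.40 = 30.59 thousand.
Denominator = 231.78 + 4.51 = 236.29 thousand.
Broad rate = 30.59 / 236.29 = 12.95%.
Headline unemployment rate = 20.68 / 231.78 = 8.92%.

Broad underutilization rate ≈ 12.95%; headline unemployment rate ≈ 8.92%.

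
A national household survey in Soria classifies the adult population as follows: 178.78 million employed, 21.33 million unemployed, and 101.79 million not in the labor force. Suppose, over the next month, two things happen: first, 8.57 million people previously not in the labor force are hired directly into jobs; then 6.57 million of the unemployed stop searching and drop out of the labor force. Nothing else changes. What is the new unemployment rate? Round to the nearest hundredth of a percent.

Initially, labor force = 178.78 + 21.33 = 200.11 million, so u = 21.33/200.11 = 10.66%.
After the first change, employed and labor force both rise by 8.57; unemployed unchanged → E = 187.35, U = 21.33, labor force = 208.68 million.
After the second change, unemployed and labor force both fall by 6.57 → E = 187.35, U = 14.76, labor force = 202.11 million.
New unemployment rate = 14.76 / 202.11 = 7.30%.

New unemployment rate ≈ 7.30%.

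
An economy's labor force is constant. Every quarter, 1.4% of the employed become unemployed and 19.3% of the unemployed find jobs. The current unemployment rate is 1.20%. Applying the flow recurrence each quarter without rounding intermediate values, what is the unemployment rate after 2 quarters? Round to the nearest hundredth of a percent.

Unemployment rate after two quarters ≈ 3.26%.

With a fixed labor force, u_{t+1} = u_t + s·(1−u_t) − f·u_t = u_t·(1−s−f) + s.
Here 1−s−f = 0.793 and s = 0.014.
u_1 = 0.012000 × 0.793 + 0.014 = 0.023516.
u_2 = 0.023516 × 0.793 + 0.014 = 0.032648.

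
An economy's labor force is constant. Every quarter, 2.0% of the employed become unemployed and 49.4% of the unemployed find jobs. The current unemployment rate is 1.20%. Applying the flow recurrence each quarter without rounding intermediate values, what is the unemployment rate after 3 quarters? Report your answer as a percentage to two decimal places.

With a fixed labor force, u_{t+1} = u_t + s·(1−u_t) − f·u_t = u_t·(1−s−f) + s.
Here 1−s−f = 0.486 and s = 0.020.
u_1 = 0.012000 × 0.486 + 0.020 = 0.025832.
u_2 = 0.025832 × 0.486 + 0.020 = 0.032554.
u_3 = 0.032554 × 0.486 + 0.020 = 0.035821.

Unemployment rate after three quarters ≈ 3.58%.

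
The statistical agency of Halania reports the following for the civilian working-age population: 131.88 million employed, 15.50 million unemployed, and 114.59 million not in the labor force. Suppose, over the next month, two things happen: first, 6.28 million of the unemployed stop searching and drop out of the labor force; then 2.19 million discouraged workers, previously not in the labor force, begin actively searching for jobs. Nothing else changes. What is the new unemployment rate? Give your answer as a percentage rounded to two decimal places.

New unemployment rate ≈ 7.96%.

Initially, labor force = 131.88 + 15.50 = 147.38 million, so u = 15.50/147.38 = 10.52%.
After the first change, unemployed and labor force both fall by 6.28 → E = 131.88, U = 9.22, labor force = 141.10 million.
After the second change, unemployed and labor force both rise by 2.19 → E = 131.88, U = 11.41, labor force = 143.29 million.
New unemployment rate = 11.41 / 143.29 = 7.96%.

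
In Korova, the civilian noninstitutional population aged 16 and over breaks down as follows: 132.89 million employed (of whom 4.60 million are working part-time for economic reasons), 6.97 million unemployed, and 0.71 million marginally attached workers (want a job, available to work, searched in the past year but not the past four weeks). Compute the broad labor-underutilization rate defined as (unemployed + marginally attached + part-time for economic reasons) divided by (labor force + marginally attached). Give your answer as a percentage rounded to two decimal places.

Labor force = 132.89 + 6.97 = 139.86 million.
Numerator = 6.97 + 0.71 + 4.60 = 12.28 million.
Denominator = 139.86 + 0.71 = 140.57 million.
Broad rate = 12.28 / 140.57 = 8.74%.

Broad underutilization rate ≈ 8.74%.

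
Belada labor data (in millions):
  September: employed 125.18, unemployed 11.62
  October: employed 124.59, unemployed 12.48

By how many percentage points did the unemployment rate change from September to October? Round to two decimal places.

September: labor force = 125.18 + 11.62 = 136.80; u = 11.62/136.80 = 8.49%.
October: labor force = 124.59 + 12.48 = 137.07; u = 12.48/137.07 = 9.10%.
Change = 9.10% − 8.49% = +0.61 pp.

The unemployment rate changed by +0.61 percentage points.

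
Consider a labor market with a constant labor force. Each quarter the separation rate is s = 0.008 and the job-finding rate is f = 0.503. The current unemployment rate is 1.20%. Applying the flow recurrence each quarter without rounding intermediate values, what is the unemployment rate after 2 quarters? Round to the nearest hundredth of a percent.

Unemployment rate after two quarters ≈ 1.48%.

With a fixed labor force, u_{t+1} = u_t + s·(1−u_t) − f·u_t = u_t·(1−s−f) + s.
Here 1−s−f = 0.489 and s = 0.008.
u_1 = 0.012000 × 0.489 + 0.008 = 0.013868.
u_2 = 0.013868 × 0.489 + 0.008 = 0.014781.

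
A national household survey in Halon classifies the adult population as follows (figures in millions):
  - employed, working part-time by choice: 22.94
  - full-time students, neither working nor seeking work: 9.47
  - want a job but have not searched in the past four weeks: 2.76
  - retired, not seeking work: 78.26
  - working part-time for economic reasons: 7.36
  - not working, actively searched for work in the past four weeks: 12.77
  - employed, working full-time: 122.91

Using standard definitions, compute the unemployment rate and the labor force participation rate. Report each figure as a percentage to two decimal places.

Employed = 22.94 + 7.36 + 122.91 = 153.21 million (anyone who worked, including part-time for economic reasons, counts as employed).
Unemployed = 12.77 million.
Labor force = 153.21 + 12.77 = 165.98 million.
Not in labor force = 9.47 + 2.76 + 78.26 = 90.49 million (those not working and not actively searching are outside the labor force — including those who want a job but have given up searching).
Civilian working-age population = 165.98 + 90.49 = 256.47 million.
Unemployment rate = 12.77 / 165.98 = 7.69%.
Labor force participation rate = 165.98 / 256.47 = 64.72%.

Unemployment rate ≈ 7.69%; labor force participation rate ≈ 64.72%.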